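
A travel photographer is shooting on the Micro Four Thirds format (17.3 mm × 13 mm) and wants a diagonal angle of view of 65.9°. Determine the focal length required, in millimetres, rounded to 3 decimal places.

16.693 mm

Sensor diagonal = √(17.3² + 13²) = √468.2900 ≈ 21.6400 mm.
From α = 2·arctan(d/2f) we get f = d / (2·tan(α/2)).
With d = 21.6400 mm and α/2 = 32.95°, tan(α/2) ≈ 0.64817, so f ≈ 21.6400 / 1.29634 ≈ 16.6932 mm.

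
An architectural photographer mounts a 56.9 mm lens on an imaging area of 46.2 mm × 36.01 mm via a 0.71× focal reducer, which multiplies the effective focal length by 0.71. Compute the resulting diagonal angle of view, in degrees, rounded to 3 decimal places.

71.882°

Effective focal length f = 56.9 × 0.71 = 40.399 mm.
Sensor diagonal = √(46.2² + 36.01²) = √3431.1601 ≈ 58.5761 mm.
α = 2·arctan(58.576 / (2 × 40.399)) = 2·arctan(0.72497) ≈ 71.8820°.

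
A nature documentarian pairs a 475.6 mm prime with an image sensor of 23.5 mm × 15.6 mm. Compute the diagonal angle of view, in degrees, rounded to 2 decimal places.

Sensor diagonal = √(23.5² + 15.6²) = √795.6100 ≈ 28.2066 mm.
Angle of view α = 2·arctan(d/2f) with d = 28.2066 mm and f = 475.6 mm.
d/2f = 0.02965; arctan(0.02965) ≈ 1.6985°, so α ≈ 3.3971°.

3.40°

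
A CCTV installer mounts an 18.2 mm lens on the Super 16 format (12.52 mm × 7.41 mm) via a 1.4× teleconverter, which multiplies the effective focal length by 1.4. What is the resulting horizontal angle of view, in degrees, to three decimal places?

Effective focal length f = 18.2 × 1.4 = 25.48 mm.
α = 2·arctan(12.52 / (2 × 25.48)) = 2·arctan(0.24568) ≈ 27.6064°.

27.606°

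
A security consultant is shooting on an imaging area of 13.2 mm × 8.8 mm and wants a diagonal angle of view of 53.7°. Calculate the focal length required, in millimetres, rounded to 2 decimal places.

Sensor diagonal = √(13.2² + 8.8²) = √251.6800 ≈ 15.8644 mm.
From α = 2·arctan(d/2f) we get f = d / (2·tan(α/2)).
With d = 15.8644 mm and α/2 = 26.85°, tan(α/2) ≈ 0.50623, so f ≈ 15.8644 / 1.01246 ≈ 15.6691 mm.

15.67 mm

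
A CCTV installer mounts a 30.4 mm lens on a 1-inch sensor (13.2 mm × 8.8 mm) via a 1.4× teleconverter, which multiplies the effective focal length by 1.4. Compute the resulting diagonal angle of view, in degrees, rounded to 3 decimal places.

21.115°

Effective focal length f = 30.4 × 1.4 = 42.56 mm.
Sensor diagonal = √(13.2² + 8.8²) = √251.6800 ≈ 15.8644 mm.
α = 2·arctan(15.864 / (2 × 42.56)) = 2·arctan(0.18638) ≈ 21.1150°.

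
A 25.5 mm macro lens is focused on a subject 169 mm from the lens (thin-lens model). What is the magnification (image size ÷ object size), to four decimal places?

Thin lens: 1/f = 1/dₒ + 1/dᵢ → 1/dᵢ = 1/25.5 − 1/169 = 0.0332985 mm⁻¹, so dᵢ ≈ 30.0314 mm.
Magnification m = dᵢ/dₒ = 30.0314/169 ≈ 0.17770.

0.1777×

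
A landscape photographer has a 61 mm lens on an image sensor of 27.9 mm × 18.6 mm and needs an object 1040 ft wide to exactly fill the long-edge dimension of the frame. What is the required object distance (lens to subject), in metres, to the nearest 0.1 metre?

693.1 m

W: 1040 ft × 304.8 mm/ft = 316991.99 mm.
Magnification m = w/W = dᵢ/dₒ; combined with 1/f = 1/dₒ + 1/dᵢ this gives dₒ = f·(1 + W/w).
dₒ = 61 mm × (1 + 316992/27.9) = 61 × 11362.7201 ≈ 693125.924 mm = 693.126 m.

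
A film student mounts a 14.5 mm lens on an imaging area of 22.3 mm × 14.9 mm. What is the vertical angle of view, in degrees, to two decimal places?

54.39°

Angle of view α = 2·arctan(h/2f) with h = 14.9 mm and f = 14.5 mm.
h/2f = 0.51379; arctan(0.51379) ≈ 27.1938°, so α ≈ 54.3876°.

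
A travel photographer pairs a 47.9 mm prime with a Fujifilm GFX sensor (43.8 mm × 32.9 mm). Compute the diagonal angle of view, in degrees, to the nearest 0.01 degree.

Sensor diagonal = √(43.8² + 32.9²) = √3000.8500 ≈ 54.7800 mm.
Angle of view α = 2·arctan(d/2f) with d = 54.7800 mm and f = 47.9 mm.
d/2f = 0.57182; arctan(0.57182) ≈ 29.7616°, so α ≈ 59.5233°.

59.52°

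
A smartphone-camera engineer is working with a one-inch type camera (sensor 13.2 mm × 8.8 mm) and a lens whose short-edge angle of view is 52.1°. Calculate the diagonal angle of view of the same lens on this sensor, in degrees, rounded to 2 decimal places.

From the short-edge AOV: f = 8.8 / (2·tan(26.05°)) = 8.8 / 0.97763 ≈ 9.0014 mm.
Sensor diagonal = √(13.2² + 8.8²) = √251.6800 ≈ 15.8644 mm.
Diagonal AOV = 2·arctan(15.8644 / (2 × 9.0014)) = 2·arctan(0.88122) ≈ 82.7743°.

82.77°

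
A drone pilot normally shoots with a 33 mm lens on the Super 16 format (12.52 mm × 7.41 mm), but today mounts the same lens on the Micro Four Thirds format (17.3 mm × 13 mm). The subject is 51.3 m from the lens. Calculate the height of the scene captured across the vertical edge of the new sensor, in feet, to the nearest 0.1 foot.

66.3 ft

The focal length stays 33 mm; the relevant sensor dimension is now h = 13 mm. Object distance dₒ = 51.3 m = 51300 mm.
Thin-lens field height W = h·(dₒ − f)/f = 13 × (51300 − 33)/33 ≈ 20196.091 mm = 20196.091/304.8 ft = 66.2601 ft.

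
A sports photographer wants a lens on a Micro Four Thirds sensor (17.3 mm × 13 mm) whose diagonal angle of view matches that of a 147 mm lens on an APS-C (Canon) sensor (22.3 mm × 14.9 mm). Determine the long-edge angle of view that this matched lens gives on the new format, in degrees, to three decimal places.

8.342°

Sensor diagonal = √(22.3² + 14.9²) = √719.3000 ≈ 26.8198 mm.
Sensor diagonal = √(17.3² + 13²) = √468.2900 ≈ 21.6400 mm.
Equal diagonal AOV ⇒ f₂ = f₁ · 21.6400/26.8198 = 147 × 0.80687 ≈ 118.6096 mm.
Long-edge AOV on the new format = 2·arctan(17.3 / (2 × 118.6096)) = 2·arctan(0.07293) ≈ 8.3422°.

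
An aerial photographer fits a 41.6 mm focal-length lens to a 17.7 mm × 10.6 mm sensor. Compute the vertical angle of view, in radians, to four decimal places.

Angle of view α = 2·arctan(h/2f) with h = 10.6 mm and f = 41.6 mm.
h/2f = 0.12740; arctan(0.12740) ≈ 0.1267 rad, so α ≈ 0.2534 rad.

0.2534 rad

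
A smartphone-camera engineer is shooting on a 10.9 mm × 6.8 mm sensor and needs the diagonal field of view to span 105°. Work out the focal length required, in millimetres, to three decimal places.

4.929 mm

Sensor diagonal = √(10.9² + 6.8²) = √165.0500 ≈ 12.8472 mm.
From α = 2·arctan(d/2f) we get f = d / (2·tan(α/2)).
With d = 12.8472 mm and α/2 = 52.5°, tan(α/2) ≈ 1.30323, so f ≈ 12.8472 / 2.60645 ≈ 4.9290 mm.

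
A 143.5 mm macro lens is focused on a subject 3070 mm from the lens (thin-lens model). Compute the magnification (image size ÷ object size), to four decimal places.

0.0490×

Thin lens: 1/f = 1/dₒ + 1/dᵢ → 1/dᵢ = 1/143.5 − 1/3070 = 0.0066429 mm⁻¹, so dᵢ ≈ 150.5365 mm.
Magnification m = dᵢ/dₒ = 150.5365/3070 ≈ 0.04903.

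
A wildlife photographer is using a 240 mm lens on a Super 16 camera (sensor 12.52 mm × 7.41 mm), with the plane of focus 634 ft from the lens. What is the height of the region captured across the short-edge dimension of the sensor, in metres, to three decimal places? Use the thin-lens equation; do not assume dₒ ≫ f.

5.959 m

dₒ: 634 ft × 304.8 mm/ft = 193243.19 mm.
Similar triangles through the lens centre give W/dₒ = h/dᵢ; with 1/f = 1/dₒ + 1/dᵢ this gives W = h·(dₒ − f)/f.
W = 7.41 mm × (193243 − 240) / 240 = 7.41 × 804.1800 ≈ 5958.974 mm = 5.95897 m.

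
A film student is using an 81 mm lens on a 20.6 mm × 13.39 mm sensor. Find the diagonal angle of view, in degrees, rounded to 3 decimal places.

Sensor diagonal = √(20.6² + 13.39²) = √603.6521 ≈ 24.5693 mm.
Angle of view α = 2·arctan(d/2f) with d = 24.5693 mm and f = 81 mm.
d/2f = 0.15166; arctan(0.15166) ≈ 8.6239°, so α ≈ 17.2478°.

17.248°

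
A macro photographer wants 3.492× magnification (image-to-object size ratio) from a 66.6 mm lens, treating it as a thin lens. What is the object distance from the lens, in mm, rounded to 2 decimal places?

85.67 mm

With m = dᵢ/dₒ and 1/f = 1/dₒ + 1/dᵢ, substituting dᵢ = m·dₒ gives 1/f = (1 + 1/m)/dₒ, hence dₒ = f·(1 + 1/m).
dₒ = 66.6 × (1 + 1/3.492) = 66.6 × 1.28637 ≈ 85.672 mm.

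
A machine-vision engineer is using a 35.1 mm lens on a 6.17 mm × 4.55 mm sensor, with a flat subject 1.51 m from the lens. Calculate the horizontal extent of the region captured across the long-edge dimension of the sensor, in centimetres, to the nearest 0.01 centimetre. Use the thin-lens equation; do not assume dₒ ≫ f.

25.93 cm

dₒ: 1.51 m = 1510 mm.
Similar triangles through the lens centre give W/dₒ = w/dᵢ; with 1/f = 1/dₒ + 1/dᵢ this gives W = w·(dₒ − f)/f.
W = 6.17 mm × (1510 − 35.1) / 35.1 = 6.17 × 42.0199 ≈ 259.263 mm = 25.9263 cm.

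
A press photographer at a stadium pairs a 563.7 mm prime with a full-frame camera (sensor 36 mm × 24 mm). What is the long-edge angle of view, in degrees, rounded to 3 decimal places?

3.658°

Angle of view α = 2·arctan(w/2f) with w = 36 mm and f = 563.7 mm.
w/2f = 0.03193; arctan(0.03193) ≈ 1.8289°, so α ≈ 3.6579°.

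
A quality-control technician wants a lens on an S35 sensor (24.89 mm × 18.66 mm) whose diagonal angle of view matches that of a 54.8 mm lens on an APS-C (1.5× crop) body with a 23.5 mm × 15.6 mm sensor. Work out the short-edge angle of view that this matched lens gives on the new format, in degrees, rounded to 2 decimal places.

17.55°

Sensor diagonal = √(23.5² + 15.6²) = √795.6100 ≈ 28.2066 mm.
Sensor diagonal = √(24.89² + 18.66²) = √967.7077 ≈ 31.1080 mm.
Equal diagonal AOV ⇒ f₂ = f₁ · 31.1080/28.2066 = 54.8 × 1.10286 ≈ 60.4370 mm.
Short-edge AOV on the new format = 2·arctan(18.66 / (2 × 60.4370)) = 2·arctan(0.15438) ≈ 17.5516°.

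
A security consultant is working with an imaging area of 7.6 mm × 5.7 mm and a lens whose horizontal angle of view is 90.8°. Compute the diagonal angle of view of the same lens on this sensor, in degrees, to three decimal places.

103.460°

From the horizontal AOV: f = 7.6 / (2·tan(45.4°)) = 7.6 / 2.02812 ≈ 3.7473 mm.
Sensor diagonal = √(7.6² + 5.7²) = √90.2500 ≈ 9.5000 mm.
Diagonal AOV = 2·arctan(9.5000 / (2 × 3.7473)) = 2·arctan(1.26758) ≈ 103.4597°.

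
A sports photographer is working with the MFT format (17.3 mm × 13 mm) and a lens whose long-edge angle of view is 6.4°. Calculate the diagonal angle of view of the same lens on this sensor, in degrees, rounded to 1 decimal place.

8.0°

From the long-edge AOV: f = 17.3 / (2·tan(3.2°)) = 17.3 / 0.11182 ≈ 154.7166 mm.
Sensor diagonal = √(17.3² + 13²) = √468.2900 ≈ 21.6400 mm.
Diagonal AOV = 2·arctan(21.6400 / (2 × 154.7166)) = 2·arctan(0.06993) ≈ 8.0009°.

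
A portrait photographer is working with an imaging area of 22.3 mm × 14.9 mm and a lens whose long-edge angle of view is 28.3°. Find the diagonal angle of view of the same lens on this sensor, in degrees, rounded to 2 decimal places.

33.74°

From the long-edge AOV: f = 22.3 / (2·tan(14.15°)) = 22.3 / 0.50422 ≈ 44.2266 mm.
Sensor diagonal = √(22.3² + 14.9²) = √719.3000 ≈ 26.8198 mm.
Diagonal AOV = 2·arctan(26.8198 / (2 × 44.2266)) = 2·arctan(0.30321) ≈ 33.7355°.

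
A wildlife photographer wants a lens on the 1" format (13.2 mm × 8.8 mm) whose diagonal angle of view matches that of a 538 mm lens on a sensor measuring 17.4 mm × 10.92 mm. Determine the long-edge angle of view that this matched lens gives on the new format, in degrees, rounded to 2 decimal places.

1.82°

Sensor diagonal = √(17.4² + 10.92²) = √422.0064 ≈ 20.5428 mm.
Sensor diagonal = √(13.2² + 8.8²) = √251.6800 ≈ 15.8644 mm.
Equal diagonal AOV ⇒ f₂ = f₁ · 15.8644/20.5428 = 538 × 0.77226 ≈ 415.4771 mm.
Long-edge AOV on the new format = 2·arctan(13.2 / (2 × 415.4771)) = 2·arctan(0.01589) ≈ 1.8202°.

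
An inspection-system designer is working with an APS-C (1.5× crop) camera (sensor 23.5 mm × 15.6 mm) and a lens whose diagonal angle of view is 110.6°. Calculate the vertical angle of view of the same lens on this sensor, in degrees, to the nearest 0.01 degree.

77.23°

Sensor diagonal = √(23.5² + 15.6²) = √795.6100 ≈ 28.2066 mm.
From the diagonal AOV: f = 28.2066 / (2·tan(55.3°)) = 28.2066 / 2.88837 ≈ 9.7656 mm.
Vertical AOV = 2·arctan(15.6 / (2 × 9.7656)) = 2·arctan(0.79872) ≈ 77.2304°.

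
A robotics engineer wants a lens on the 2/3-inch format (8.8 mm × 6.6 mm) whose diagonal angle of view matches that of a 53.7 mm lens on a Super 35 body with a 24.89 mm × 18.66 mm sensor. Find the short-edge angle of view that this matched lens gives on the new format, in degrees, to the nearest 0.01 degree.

Sensor diagonal = √(24.89² + 18.66²) = √967.7077 ≈ 31.1080 mm.
Sensor diagonal = √(8.8² + 6.6²) = √121.0000 ≈ 11.0000 mm.
Equal diagonal AOV ⇒ f₂ = f₁ · 11.0000/31.1080 = 53.7 × 0.35361 ≈ 18.9887 mm.
Short-edge AOV on the new format = 2·arctan(6.6 / (2 × 18.9887)) = 2·arctan(0.17379) ≈ 19.7177°.

19.72°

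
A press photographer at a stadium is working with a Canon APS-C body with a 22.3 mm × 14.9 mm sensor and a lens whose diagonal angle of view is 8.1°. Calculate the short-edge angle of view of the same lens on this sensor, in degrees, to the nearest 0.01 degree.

Sensor diagonal = √(22.3² + 14.9²) = √719.3000 ≈ 26.8198 mm.
From the diagonal AOV: f = 26.8198 / (2·tan(4.05°)) = 26.8198 / 0.14161 ≈ 189.3950 mm.
Short-edge AOV = 2·arctan(14.9 / (2 × 189.3950)) = 2·arctan(0.03934) ≈ 4.5052°.

4.51°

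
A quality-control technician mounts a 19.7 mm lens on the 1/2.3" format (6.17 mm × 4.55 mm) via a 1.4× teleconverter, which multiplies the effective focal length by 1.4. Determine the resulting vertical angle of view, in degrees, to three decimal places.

9.431°

Effective focal length f = 19.7 × 1.4 = 27.58 mm.
α = 2·arctan(4.55 / (2 × 27.58)) = 2·arctan(0.08249) ≈ 9.4310°.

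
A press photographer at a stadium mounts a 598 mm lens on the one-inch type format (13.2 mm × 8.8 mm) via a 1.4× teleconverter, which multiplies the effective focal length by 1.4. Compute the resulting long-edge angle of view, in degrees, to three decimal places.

Effective focal length f = 598 × 1.4 = 837.2 mm.
α = 2·arctan(13.2 / (2 × 837.2)) = 2·arctan(0.00788) ≈ 0.9034°.

0.903°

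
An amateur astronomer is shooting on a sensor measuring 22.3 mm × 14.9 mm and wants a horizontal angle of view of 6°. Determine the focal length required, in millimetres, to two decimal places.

212.75 mm

From α = 2·arctan(w/2f) we get f = w / (2·tan(α/2)).
With w = 22.3 mm and α/2 = 3°, tan(α/2) ≈ 0.05241, so f ≈ 22.3 / 0.10482 ≈ 212.7547 mm.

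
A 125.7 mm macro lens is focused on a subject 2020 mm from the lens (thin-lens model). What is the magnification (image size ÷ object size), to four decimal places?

Thin lens: 1/f = 1/dₒ + 1/dᵢ → 1/dᵢ = 1/125.7 − 1/2020 = 0.0074604 mm⁻¹, so dᵢ ≈ 134.0411 mm.
Magnification m = dᵢ/dₒ = 134.0411/2020 ≈ 0.06636.

0.0664×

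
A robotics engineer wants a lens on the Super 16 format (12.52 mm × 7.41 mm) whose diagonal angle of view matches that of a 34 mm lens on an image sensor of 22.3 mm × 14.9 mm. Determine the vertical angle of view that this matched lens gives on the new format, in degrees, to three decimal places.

Sensor diagonal = √(22.3² + 14.9²) = √719.3000 ≈ 26.8198 mm.
Sensor diagonal = √(12.52² + 7.41²) = √211.6585 ≈ 14.5485 mm.
Equal diagonal AOV ⇒ f₂ = f₁ · 14.5485/26.8198 = 34 × 0.54245 ≈ 18.4434 mm.
Vertical AOV on the new format = 2·arctan(7.41 / (2 × 18.4434)) = 2·arctan(0.20088) ≈ 22.7173°.

22.717°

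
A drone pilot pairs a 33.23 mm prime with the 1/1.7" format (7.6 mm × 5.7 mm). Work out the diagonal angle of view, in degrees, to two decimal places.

Sensor diagonal = √(7.6² + 5.7²) = √90.2500 ≈ 9.5000 mm.
Angle of view α = 2·arctan(d/2f) with d = 9.5000 mm and f = 33.23 mm.
d/2f = 0.14294; arctan(0.14294) ≈ 8.1349°, so α ≈ 16.2699°.

16.27°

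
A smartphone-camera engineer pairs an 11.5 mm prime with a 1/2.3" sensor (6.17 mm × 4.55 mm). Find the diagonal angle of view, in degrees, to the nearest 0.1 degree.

Sensor diagonal = √(6.17² + 4.55²) = √58.7714 ≈ 7.6663 mm.
Angle of view α = 2·arctan(d/2f) with d = 7.6663 mm and f = 11.5 mm.
d/2f = 0.33332; arctan(0.33332) ≈ 18.4340°, so α ≈ 36.8680°.

36.9°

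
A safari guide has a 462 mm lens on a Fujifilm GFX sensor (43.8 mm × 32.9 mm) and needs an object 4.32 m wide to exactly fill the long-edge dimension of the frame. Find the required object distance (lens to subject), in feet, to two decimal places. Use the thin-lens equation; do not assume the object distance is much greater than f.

151.01 ft

W: 4.32 m = 4320 mm.
Magnification m = w/W = dᵢ/dₒ; combined with 1/f = 1/dₒ + 1/dᵢ this gives dₒ = f·(1 + W/w).
dₒ = 462 mm × (1 + 4320/43.8) = 462 × 99.6301 ≈ 46029.123 mm = 46029.123/304.8 ft = 151.014 ft.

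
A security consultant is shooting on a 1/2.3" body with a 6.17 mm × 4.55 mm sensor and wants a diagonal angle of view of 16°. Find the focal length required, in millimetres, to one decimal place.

27.3 mm

Sensor diagonal = √(6.17² + 4.55²) = √58.7714 ≈ 7.6663 mm.
From α = 2·arctan(d/2f) we get f = d / (2·tan(α/2)).
With d = 7.6663 mm and α/2 = 8°, tan(α/2) ≈ 0.14054, so f ≈ 7.6663 / 0.28108 ≈ 27.2741 mm.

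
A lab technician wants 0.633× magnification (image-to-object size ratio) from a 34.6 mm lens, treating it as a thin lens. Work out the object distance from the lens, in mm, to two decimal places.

89.26 mm

With m = dᵢ/dₒ and 1/f = 1/dₒ + 1/dᵢ, substituting dᵢ = m·dₒ gives 1/f = (1 + 1/m)/dₒ, hence dₒ = f·(1 + 1/m).
dₒ = 34.6 × (1 + 1/0.633) = 34.6 × 2.57978 ≈ 89.260 mm.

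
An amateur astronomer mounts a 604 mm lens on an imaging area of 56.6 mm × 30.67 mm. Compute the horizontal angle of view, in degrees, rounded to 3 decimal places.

Angle of view α = 2·arctan(w/2f) with w = 56.6 mm and f = 604 mm.
w/2f = 0.04685; arctan(0.04685) ≈ 2.6826°, so α ≈ 5.3652°.

5.365°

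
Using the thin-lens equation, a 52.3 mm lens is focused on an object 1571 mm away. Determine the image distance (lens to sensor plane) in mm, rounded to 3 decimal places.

54.101 mm

1/dᵢ = 1/f − 1/dₒ = 1/52.3 − 1/1571 = 0.0184839 mm⁻¹.
dᵢ = 1/0.0184839 ≈ 54.1011 mm.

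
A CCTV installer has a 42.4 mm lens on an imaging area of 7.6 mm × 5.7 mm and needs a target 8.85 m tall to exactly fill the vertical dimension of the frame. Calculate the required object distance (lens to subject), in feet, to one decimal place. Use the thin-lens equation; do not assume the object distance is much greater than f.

216.1 ft

W: 8.85 m = 8850 mm.
Magnification m = h/W = dᵢ/dₒ; combined with 1/f = 1/dₒ + 1/dᵢ this gives dₒ = f·(1 + W/h).
dₒ = 42.4 mm × (1 + 8850/5.7) = 42.4 × 1553.6316 ≈ 65873.979 mm = 65873.979/304.8 ft = 216.122 ft.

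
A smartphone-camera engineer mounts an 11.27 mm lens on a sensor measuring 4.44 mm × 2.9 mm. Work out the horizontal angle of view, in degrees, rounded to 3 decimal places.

Angle of view α = 2·arctan(w/2f) with w = 4.44 mm and f = 11.27 mm.
w/2f = 0.19698; arctan(0.19698) ≈ 11.1436°, so α ≈ 22.2873°.

22.287°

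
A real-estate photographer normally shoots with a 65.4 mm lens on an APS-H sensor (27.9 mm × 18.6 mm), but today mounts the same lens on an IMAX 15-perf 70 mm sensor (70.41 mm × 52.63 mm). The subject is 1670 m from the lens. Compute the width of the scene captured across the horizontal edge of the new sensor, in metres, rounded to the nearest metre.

1798 m

The focal length stays 65.4 mm; the relevant sensor dimension is now w = 70.41 mm. Object distance dₒ = 1670 m = 1.67e+06 mm.
Thin-lens field width W = w·(dₒ − f)/f = 70.41 × (1.67e+06 − 65.4)/65.4 ≈ 1797860.783 mm = 1797.86 m.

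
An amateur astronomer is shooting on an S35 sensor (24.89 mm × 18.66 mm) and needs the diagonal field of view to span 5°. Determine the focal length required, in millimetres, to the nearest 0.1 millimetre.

356.2 mm

Sensor diagonal = √(24.89² + 18.66²) = √967.7077 ≈ 31.1080 mm.
From α = 2·arctan(d/2f) we get f = d / (2·tan(α/2)).
With d = 31.1080 mm and α/2 = 2.5°, tan(α/2) ≈ 0.04366, so f ≈ 31.1080 / 0.08732 ≈ 356.2452 mm.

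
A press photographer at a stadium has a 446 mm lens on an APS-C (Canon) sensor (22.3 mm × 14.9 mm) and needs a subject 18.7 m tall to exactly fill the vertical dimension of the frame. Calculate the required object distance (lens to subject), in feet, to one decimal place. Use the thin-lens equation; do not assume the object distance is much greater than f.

1837.9 ft

W: 18.7 m = 18700 mm.
Magnification m = h/W = dᵢ/dₒ; combined with 1/f = 1/dₒ + 1/dᵢ this gives dₒ = f·(1 + W/h).
dₒ = 446 mm × (1 + 18700/14.9) = 446 × 1256.0336 ≈ 560190.966 mm = 560190.966/304.8 ft = 1837.9 ft.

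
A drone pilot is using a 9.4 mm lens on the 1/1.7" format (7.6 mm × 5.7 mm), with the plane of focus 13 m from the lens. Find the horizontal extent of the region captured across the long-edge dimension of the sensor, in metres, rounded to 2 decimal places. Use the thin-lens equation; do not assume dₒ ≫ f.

dₒ: 13 m = 13000 mm.
Similar triangles through the lens centre give W/dₒ = w/dᵢ; with 1/f = 1/dₒ + 1/dᵢ this gives W = w·(dₒ − f)/f.
W = 7.6 mm × (13000 − 9.4) / 9.4 = 7.6 × 1381.9787 ≈ 10503.038 mm = 10.503 m.

10.50 m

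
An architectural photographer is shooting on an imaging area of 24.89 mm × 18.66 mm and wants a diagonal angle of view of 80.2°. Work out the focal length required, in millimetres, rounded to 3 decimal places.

Sensor diagonal = √(24.89² + 18.66²) = √967.7077 ≈ 31.1080 mm.
From α = 2·arctan(d/2f) we get f = d / (2·tan(α/2)).
With d = 31.1080 mm and α/2 = 40.1°, tan(α/2) ≈ 0.84208, so f ≈ 31.1080 / 1.68416 ≈ 18.4710 mm.

18.471 mm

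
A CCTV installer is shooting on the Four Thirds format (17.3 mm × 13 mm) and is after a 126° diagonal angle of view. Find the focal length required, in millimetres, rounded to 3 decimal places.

5.513 mm

Sensor diagonal = √(17.3² + 13²) = √468.2900 ≈ 21.6400 mm.
From α = 2·arctan(d/2f) we get f = d / (2·tan(α/2)).
With d = 21.6400 mm and α/2 = 63°, tan(α/2) ≈ 1.96261, so f ≈ 21.6400 / 3.92522 ≈ 5.5131 mm.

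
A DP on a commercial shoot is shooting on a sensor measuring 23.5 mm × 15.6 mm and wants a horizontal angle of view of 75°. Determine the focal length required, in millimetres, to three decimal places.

15.313 mm

From α = 2·arctan(w/2f) we get f = w / (2·tan(α/2)).
With w = 23.5 mm and α/2 = 37.5°, tan(α/2) ≈ 0.76733, so f ≈ 23.5 / 1.53465 ≈ 15.3129 mm.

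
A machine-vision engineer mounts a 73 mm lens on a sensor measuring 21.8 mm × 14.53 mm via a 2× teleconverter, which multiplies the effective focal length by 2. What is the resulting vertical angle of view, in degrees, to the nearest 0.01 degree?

Effective focal length f = 73 × 2 = 146 mm.
α = 2·arctan(14.53 / (2 × 146)) = 2·arctan(0.04976) ≈ 5.6974°.

5.70°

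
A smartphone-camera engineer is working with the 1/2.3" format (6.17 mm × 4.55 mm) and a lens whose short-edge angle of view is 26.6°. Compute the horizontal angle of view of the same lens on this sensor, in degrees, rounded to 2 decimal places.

35.55°

From the short-edge AOV: f = 4.55 / (2·tan(13.3°)) = 4.55 / 0.47278 ≈ 9.6239 mm.
Horizontal AOV = 2·arctan(6.17 / (2 × 9.6239)) = 2·arctan(0.32056) ≈ 35.5470°.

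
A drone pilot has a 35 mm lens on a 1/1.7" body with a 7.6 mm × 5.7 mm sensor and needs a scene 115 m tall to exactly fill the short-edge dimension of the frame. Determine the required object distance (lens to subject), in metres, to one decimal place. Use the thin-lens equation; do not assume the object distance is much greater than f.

706.2 m

W: 115 m = 115000 mm.
Magnification m = h/W = dᵢ/dₒ; combined with 1/f = 1/dₒ + 1/dᵢ this gives dₒ = f·(1 + W/h).
dₒ = 35 mm × (1 + 115000/5.7) = 35 × 20176.4386 ≈ 706175.351 mm = 706.175 m.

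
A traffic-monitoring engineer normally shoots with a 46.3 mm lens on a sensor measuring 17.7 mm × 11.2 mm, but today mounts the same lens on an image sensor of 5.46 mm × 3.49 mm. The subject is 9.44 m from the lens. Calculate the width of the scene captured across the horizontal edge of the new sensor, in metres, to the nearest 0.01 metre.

The focal length stays 46.3 mm; the relevant sensor dimension is now w = 5.46 mm. Object distance dₒ = 9.44 m = 9440 mm.
Thin-lens field width W = w·(dₒ − f)/f = 5.46 × (9440 − 46.3)/46.3 ≈ 1107.767 mm = 1.10777 m.

1.11 m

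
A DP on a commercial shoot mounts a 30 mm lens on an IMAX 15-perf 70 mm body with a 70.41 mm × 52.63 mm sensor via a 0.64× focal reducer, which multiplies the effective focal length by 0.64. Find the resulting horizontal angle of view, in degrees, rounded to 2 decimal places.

122.79°

Effective focal length f = 30 × 0.64 = 19.2 mm.
α = 2·arctan(70.41 / (2 × 19.2)) = 2·arctan(1.83359) ≈ 122.7859°.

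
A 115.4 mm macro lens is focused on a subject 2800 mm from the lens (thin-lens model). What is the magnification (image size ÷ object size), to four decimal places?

0.0430×

Thin lens: 1/f = 1/dₒ + 1/dᵢ → 1/dᵢ = 1/115.4 − 1/2800 = 0.0083084 mm⁻¹, so dᵢ ≈ 120.3606 mm.
Magnification m = dᵢ/dₒ = 120.3606/2800 ≈ 0.04299.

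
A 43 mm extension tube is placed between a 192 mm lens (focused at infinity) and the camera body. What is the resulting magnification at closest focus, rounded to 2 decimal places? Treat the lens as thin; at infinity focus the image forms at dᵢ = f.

0.22×

The tube moves the image plane from f to f + e, so dᵢ = 192 + 43 = 235 mm. Focus is achieved when 1/f = 1/dₒ + 1/dᵢ, giving dₒ = 1/(1/f − 1/(f+e)).
Magnification m = dᵢ/dₒ = (f+e)·(1/f − 1/(f+e)) = e/f = 43/192 ≈ 0.2240.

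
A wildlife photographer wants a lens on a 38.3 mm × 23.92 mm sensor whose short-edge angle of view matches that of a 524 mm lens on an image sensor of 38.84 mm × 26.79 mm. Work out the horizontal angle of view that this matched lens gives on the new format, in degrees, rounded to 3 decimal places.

Equal short-edge AOV ⇒ f₂ = f₁ · 23.92/26.79 = 524 × 0.89287 ≈ 467.8641 mm.
Horizontal AOV on the new format = 2·arctan(38.3 / (2 × 467.8641)) = 2·arctan(0.04093) ≈ 4.6877°.

4.688°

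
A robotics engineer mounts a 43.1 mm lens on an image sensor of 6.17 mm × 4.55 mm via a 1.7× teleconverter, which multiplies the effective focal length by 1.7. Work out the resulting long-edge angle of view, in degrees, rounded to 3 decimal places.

Effective focal length f = 43.1 × 1.7 = 73.27 mm.
α = 2·arctan(6.17 / (2 × 73.27)) = 2·arctan(0.04210) ≈ 4.8220°.

4.822°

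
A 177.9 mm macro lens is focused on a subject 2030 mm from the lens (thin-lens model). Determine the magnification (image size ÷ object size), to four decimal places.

0.0961×

Thin lens: 1/f = 1/dₒ + 1/dᵢ → 1/dᵢ = 1/177.9 − 1/2030 = 0.0051285 mm⁻¹, so dᵢ ≈ 194.9879 mm.
Magnification m = dᵢ/dₒ = 194.9879/2030 ≈ 0.09605.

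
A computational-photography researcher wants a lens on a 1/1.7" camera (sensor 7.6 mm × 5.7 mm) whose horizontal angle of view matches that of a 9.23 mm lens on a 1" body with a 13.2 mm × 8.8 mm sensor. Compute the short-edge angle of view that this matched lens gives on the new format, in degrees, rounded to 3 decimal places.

56.409°

Equal horizontal AOV ⇒ f₂ = f₁ · 7.6/13.2 = 9.23 × 0.57576 ≈ 5.3142 mm.
Short-edge AOV on the new format = 2·arctan(5.7 / (2 × 5.3142)) = 2·arctan(0.53629) ≈ 56.4088°.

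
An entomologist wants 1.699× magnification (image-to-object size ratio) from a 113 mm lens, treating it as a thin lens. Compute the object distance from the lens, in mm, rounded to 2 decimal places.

179.51 mm

With m = dᵢ/dₒ and 1/f = 1/dₒ + 1/dᵢ, substituting dᵢ = m·dₒ gives 1/f = (1 + 1/m)/dₒ, hence dₒ = f·(1 + 1/m).
dₒ = 113 × (1 + 1/1.699) = 113 × 1.58858 ≈ 179.510 mm.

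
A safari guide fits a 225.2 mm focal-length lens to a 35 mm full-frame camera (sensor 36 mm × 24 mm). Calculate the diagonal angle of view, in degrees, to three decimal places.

Sensor diagonal = √(36² + 24²) = √1872.0000 ≈ 43.2666 mm.
Angle of view α = 2·arctan(d/2f) with d = 43.2666 mm and f = 225.2 mm.
d/2f = 0.09606; arctan(0.09606) ≈ 5.4871°, so α ≈ 10.9743°.

10.974°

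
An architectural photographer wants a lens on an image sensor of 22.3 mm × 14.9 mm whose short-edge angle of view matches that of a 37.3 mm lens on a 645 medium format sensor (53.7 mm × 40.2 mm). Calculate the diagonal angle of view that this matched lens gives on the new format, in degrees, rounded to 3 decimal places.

88.253°

Equal short-edge AOV ⇒ f₂ = f₁ · 14.9/40.2 = 37.3 × 0.37065 ≈ 13.8251 mm.
Sensor diagonal = √(22.3² + 14.9²) = √719.3000 ≈ 26.8198 mm.
Diagonal AOV on the new format = 2·arctan(26.8198 / (2 × 13.8251)) = 2·arctan(0.96996) ≈ 88.2530°.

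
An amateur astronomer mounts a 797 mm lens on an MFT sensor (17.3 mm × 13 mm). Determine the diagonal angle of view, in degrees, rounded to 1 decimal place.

1.6°

Sensor diagonal = √(17.3² + 13²) = √468.2900 ≈ 21.6400 mm.
Angle of view α = 2·arctan(d/2f) with d = 21.6400 mm and f = 797 mm.
d/2f = 0.01358; arctan(0.01358) ≈ 0.7778°, so α ≈ 1.5556°.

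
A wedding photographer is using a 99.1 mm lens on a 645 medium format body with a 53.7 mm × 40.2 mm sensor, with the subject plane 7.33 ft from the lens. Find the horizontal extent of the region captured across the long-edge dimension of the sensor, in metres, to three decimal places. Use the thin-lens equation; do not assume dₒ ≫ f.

1.157 m

dₒ: 7.33 ft × 304.8 mm/ft = 2234.18 mm.
Similar triangles through the lens centre give W/dₒ = w/dᵢ; with 1/f = 1/dₒ + 1/dᵢ this gives W = w·(dₒ − f)/f.
W = 53.7 mm × (2234.18 − 99.1) / 99.1 = 53.7 × 21.5447 ≈ 1156.953 mm = 1.15695 m.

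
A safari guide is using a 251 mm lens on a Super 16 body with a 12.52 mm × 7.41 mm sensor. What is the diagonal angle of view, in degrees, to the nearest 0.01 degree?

Sensor diagonal = √(12.52² + 7.41²) = √211.6585 ≈ 14.5485 mm.
Angle of view α = 2·arctan(d/2f) with d = 14.5485 mm and f = 251 mm.
d/2f = 0.02898; arctan(0.02898) ≈ 1.6600°, so α ≈ 3.3201°.

3.32°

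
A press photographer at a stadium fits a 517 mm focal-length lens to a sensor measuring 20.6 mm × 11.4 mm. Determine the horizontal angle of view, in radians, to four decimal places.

0.0398 rad

Angle of view α = 2·arctan(w/2f) with w = 20.6 mm and f = 517 mm.
w/2f = 0.01992; arctan(0.01992) ≈ 0.0199 rad, so α ≈ 0.0398 rad.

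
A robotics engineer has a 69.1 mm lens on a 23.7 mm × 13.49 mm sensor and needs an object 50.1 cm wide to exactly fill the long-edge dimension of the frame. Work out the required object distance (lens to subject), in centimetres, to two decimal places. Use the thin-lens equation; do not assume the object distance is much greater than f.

152.98 cm

W: 50.1 cm = 501 mm.
Magnification m = w/W = dᵢ/dₒ; combined with 1/f = 1/dₒ + 1/dᵢ this gives dₒ = f·(1 + W/w).
dₒ = 69.1 mm × (1 + 501/23.7) = 69.1 × 22.1392 ≈ 1529.822 mm = 152.982 cm.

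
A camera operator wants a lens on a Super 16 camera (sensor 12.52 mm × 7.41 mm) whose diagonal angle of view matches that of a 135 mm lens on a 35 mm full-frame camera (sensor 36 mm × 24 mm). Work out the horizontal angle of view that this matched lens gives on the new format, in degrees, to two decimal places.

15.70°

Sensor diagonal = √(36² + 24²) = √1872.0000 ≈ 43.2666 mm.
Sensor diagonal = √(12.52² + 7.41²) = √211.6585 ≈ 14.5485 mm.
Equal diagonal AOV ⇒ f₂ = f₁ · 14.5485/43.2666 = 135 × 0.33625 ≈ 45.3940 mm.
Horizontal AOV on the new format = 2·arctan(12.52 / (2 × 45.3940)) = 2·arctan(0.13790) ≈ 15.7035°.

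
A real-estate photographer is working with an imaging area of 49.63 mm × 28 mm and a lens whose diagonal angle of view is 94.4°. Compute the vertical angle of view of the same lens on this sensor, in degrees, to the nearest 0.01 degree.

Sensor diagonal = √(49.63² + 28²) = √3247.1369 ≈ 56.9837 mm.
From the diagonal AOV: f = 56.9837 / (2·tan(47.2°)) = 56.9837 / 2.15980 ≈ 26.3837 mm.
Vertical AOV = 2·arctan(28 / (2 × 26.3837)) = 2·arctan(0.53063) ≈ 55.9035°.

55.90°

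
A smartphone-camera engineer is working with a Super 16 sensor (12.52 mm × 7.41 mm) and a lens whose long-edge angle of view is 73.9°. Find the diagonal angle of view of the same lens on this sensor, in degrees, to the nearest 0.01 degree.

82.31°

From the long-edge AOV: f = 12.52 / (2·tan(36.95°)) = 12.52 / 1.50437 ≈ 8.3224 mm.
Sensor diagonal = √(12.52² + 7.41²) = √211.6585 ≈ 14.5485 mm.
Diagonal AOV = 2·arctan(14.5485 / (2 × 8.3224)) = 2·arctan(0.87406) ≈ 82.3105°.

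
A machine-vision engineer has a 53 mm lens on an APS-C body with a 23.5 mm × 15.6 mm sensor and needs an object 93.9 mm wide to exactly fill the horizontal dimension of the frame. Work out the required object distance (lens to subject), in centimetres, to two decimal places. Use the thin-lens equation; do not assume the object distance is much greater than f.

Magnification m = w/W = dᵢ/dₒ; combined with 1/f = 1/dₒ + 1/dᵢ this gives dₒ = f·(1 + W/w).
dₒ = 53 mm × (1 + 93.9/23.5) = 53 × 4.9957 ≈ 264.774 mm = 26.4774 cm.

26.48 cm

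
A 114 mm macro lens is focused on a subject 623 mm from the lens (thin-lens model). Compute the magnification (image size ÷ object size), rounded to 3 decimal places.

0.224×

Thin lens: 1/f = 1/dₒ + 1/dᵢ → 1/dᵢ = 1/114 − 1/623 = 0.0071668 mm⁻¹, so dᵢ ≈ 139.5324 mm.
Magnification m = dᵢ/dₒ = 139.5324/623 ≈ 0.22397.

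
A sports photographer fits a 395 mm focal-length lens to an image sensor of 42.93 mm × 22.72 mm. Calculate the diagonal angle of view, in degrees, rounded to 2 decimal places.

Sensor diagonal = √(42.93² + 22.72²) = √2359.1833 ≈ 48.5714 mm.
Angle of view α = 2·arctan(d/2f) with d = 48.5714 mm and f = 395 mm.
d/2f = 0.06148; arctan(0.06148) ≈ 3.5183°, so α ≈ 7.0366°.

7.04°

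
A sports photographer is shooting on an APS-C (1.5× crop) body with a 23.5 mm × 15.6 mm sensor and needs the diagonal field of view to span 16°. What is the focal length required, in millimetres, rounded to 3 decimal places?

Sensor diagonal = √(23.5² + 15.6²) = √795.6100 ≈ 28.2066 mm.
From α = 2·arctan(d/2f) we get f = d / (2·tan(α/2)).
With d = 28.2066 mm and α/2 = 8°, tan(α/2) ≈ 0.14054, so f ≈ 28.2066 / 0.28108 ≈ 100.3500 mm.

100.350 mm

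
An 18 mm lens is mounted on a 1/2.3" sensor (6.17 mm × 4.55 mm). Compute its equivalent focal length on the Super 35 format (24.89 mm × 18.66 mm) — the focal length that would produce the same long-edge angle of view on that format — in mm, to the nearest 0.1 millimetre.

72.6 mm

Equal angle of view means equal width/f ratio, so f₂ = f₁ · (width₂/width₁) = 18 × 24.89/6.17.
f₂ = 18 × 4.03404 ≈ 72.613 mm.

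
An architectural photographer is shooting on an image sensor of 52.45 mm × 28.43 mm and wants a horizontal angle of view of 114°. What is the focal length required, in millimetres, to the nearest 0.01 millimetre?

From α = 2·arctan(w/2f) we get f = w / (2·tan(α/2)).
With w = 52.45 mm and α/2 = 57°, tan(α/2) ≈ 1.53986, so f ≈ 52.45 / 3.07973 ≈ 17.0307 mm.

17.03 mm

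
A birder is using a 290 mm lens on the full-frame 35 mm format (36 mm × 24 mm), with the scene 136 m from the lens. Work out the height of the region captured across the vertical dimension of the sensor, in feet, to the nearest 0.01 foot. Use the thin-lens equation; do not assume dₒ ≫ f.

dₒ: 136 m = 136000 mm.
Similar triangles through the lens centre give W/dₒ = h/dᵢ; with 1/f = 1/dₒ + 1/dᵢ this gives W = h·(dₒ − f)/f.
W = 24 mm × (136000 − 290) / 290 = 24 × 467.9655 ≈ 11231.172 mm = 11231.172/304.8 ft = 36.8477 ft.

36.85 ft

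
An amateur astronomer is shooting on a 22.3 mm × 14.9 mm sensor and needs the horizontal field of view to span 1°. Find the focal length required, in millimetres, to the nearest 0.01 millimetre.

From α = 2·arctan(w/2f) we get f = w / (2·tan(α/2)).
With w = 22.3 mm and α/2 = 0.5°, tan(α/2) ≈ 0.00873, so f ≈ 22.3 / 0.01745 ≈ 1277.6634 mm.

1277.66 mm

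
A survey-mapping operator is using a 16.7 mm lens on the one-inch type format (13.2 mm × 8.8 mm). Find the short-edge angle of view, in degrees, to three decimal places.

Angle of view α = 2·arctan(h/2f) with h = 8.8 mm and f = 16.7 mm.
h/2f = 0.26347; arctan(0.26347) ≈ 14.7604°, so α ≈ 29.5209°.

29.521°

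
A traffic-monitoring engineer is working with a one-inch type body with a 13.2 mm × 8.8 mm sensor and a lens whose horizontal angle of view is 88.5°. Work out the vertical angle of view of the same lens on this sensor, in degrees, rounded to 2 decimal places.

66.00°

From the horizontal AOV: f = 13.2 / (2·tan(44.25°)) = 13.2 / 1.94831 ≈ 6.7751 mm.
Vertical AOV = 2·arctan(8.8 / (2 × 6.7751)) = 2·arctan(0.64944) ≈ 66.0024°.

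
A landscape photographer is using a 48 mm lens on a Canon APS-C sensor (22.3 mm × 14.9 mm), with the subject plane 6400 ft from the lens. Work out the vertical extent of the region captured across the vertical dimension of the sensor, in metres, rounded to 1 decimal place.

dₒ: 6400 ft × 304.8 mm/ft = 1950719.94 mm.
Similar triangles through the lens centre give W/dₒ = h/dᵢ; with 1/f = 1/dₒ + 1/dᵢ this gives W = h·(dₒ − f)/f.
W = 14.9 mm × (1.95072e+06 − 48) / 48 = 14.9 × 40638.9987 ≈ 605521.081 mm = 605.521 m.

605.5 m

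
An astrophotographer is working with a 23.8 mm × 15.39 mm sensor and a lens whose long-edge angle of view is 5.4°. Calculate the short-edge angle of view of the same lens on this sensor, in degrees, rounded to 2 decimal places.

From the long-edge AOV: f = 23.8 / (2·tan(2.7°)) = 23.8 / 0.09432 ≈ 252.3389 mm.
Short-edge AOV = 2·arctan(15.39 / (2 × 252.3389)) = 2·arctan(0.03049) ≈ 3.4934°.

3.49°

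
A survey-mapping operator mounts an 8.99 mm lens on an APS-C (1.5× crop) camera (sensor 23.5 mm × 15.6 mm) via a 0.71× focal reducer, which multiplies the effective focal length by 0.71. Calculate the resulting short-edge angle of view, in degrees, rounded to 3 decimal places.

Effective focal length f = 8.99 × 0.71 = 6.3829 mm.
α = 2·arctan(15.6 / (2 × 6.3829)) = 2·arctan(1.22202) ≈ 101.4117°.

101.412°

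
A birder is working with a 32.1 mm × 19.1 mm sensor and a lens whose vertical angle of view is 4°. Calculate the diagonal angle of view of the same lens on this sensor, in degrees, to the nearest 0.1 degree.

From the vertical AOV: f = 19.1 / (2·tan(2°)) = 19.1 / 0.06984 ≈ 273.4762 mm.
Sensor diagonal = √(32.1² + 19.1²) = √1395.2200 ≈ 37.3526 mm.
Diagonal AOV = 2·arctan(37.3526 / (2 × 273.4762)) = 2·arctan(0.06829) ≈ 7.8136°.

7.8°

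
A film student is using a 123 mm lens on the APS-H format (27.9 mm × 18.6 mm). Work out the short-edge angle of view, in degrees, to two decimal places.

8.65°

Angle of view α = 2·arctan(h/2f) with h = 18.6 mm and f = 123 mm.
h/2f = 0.07561; arctan(0.07561) ≈ 4.3239°, so α ≈ 8.6478°.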